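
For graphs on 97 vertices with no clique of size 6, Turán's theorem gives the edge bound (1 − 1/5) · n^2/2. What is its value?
Turán density bound = (4/5) · 97^2/2 = 18818/5 ≈ 3763.6

Turán's theorem: ex(n, K_{r+1}) is achieved by the complete r-partite Turán graph T(n, r) with parts as balanced as possible, and is at most (1 − 1/r) · n^2/2. For r = 5, n = 97: the density bound is (4/5) · 9409/2 = 18818/5 ≈ 3763.6. The integer-valued extremum is e(T(97, 5)) = 3763, which is strictly less than the density bound 18818/5 since 5 ∤ 97 (the parts of T(97, 5) cannot all be equal).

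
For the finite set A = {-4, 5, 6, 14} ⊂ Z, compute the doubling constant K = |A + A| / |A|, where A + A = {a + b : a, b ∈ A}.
K = |A + A| / |A| = 9/4

Enumerate A + A = {a + b : a, b ∈ A}. With |A| = 4, there are |A|^2 = 16 ordered sum pairs; collecting distinct values, A + A = {-8, 1, 2, 10, 11, 12, 19, 20, 28}, so |A + A| = 9. Thus K = 9/4. For comparison, the minimum possible |A + A| over all 4-element sets is 2·4 − 1 = 7 (so min K = 7/4), attained only by arithmetic progressions.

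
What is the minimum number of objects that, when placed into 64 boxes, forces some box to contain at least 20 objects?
n = (20 − 1)·64 + 1 = 1217

By the generalised pigeonhole principle, to guarantee some box contains ≥ r objects we need more than (r − 1) · k objects total. Threshold: n = (r − 1) · k + 1. With r = 20 and k = 64: n = 19 · 64 + 1 = 1216 + 1 = 1217. For n = 1216 = 19 · 64, we can put exactly 19 objects in every box, avoiding 20 in any single one — so 1217 is tight.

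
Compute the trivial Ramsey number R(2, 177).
R(2, 177) = 177

R(2, k) = k for all k ≥ 2: in a 2-colouring of K_k, either some edge is red (a red K_2) or all edges are blue (a blue K_k). And K_{176} coloured all-blue has no blue K_177, so R(2, 177) > 176. Hence R(2, 177) = 177.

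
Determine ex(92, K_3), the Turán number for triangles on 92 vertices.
ex(92, K_3) = ⌊92^2/4⌋ = 2116

Mantel (1907): a triangle-free graph on n vertices has at most ⌊n^2/4⌋ edges, with equality for the complete bipartite graph K_{⌊n/2⌋, ⌈n/2⌉}. For n = 92: ⌊92^2/4⌋ = ⌊8464/4⌋ = 2116. The extremal graph is K_{46, 46}, which has 46·46 = 2116 edges.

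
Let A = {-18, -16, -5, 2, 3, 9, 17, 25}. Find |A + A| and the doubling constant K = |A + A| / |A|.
K = |A + A| / |A| = 32/8 = 4

Enumerate A + A = {a + b : a, b ∈ A}. With |A| = 8, there are |A|^2 = 64 ordered sum pairs; collecting distinct values, A + A = {-36, -34, -32, -23, -21, -16, -15, -14, -13, -10, -9, -7, -3, -2, -1, 1, 4, 5, 6, 7, 9, 11, 12, 18, 19, 20, 26, 27, 28, 34, 42, 50}, so |A + A| = 32. Thus K = 32/8 = 4. For comparison, the minimum possible |A + A| over all 8-element sets is 2·8 − 1 = 15 (so min K = 15/8), attained only by arithmetic progressions.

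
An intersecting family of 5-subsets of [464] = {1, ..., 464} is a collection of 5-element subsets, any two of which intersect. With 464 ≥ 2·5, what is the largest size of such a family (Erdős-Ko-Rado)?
max |F| = C(463, 4) = 1890037765

Erdős-Ko-Rado (1961): when n ≥ 2k, max |F| = C(n−1, k−1). The bound is attained by the star {A : i ∈ A} for any fixed i ∈ [n]. Here C(464−1, 5−1) = C(463, 4) = 1890037765.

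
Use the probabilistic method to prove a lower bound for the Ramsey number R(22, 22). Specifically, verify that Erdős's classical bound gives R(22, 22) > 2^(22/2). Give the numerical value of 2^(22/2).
2^(22/2) = 2048; so R(22, 22) > 2048

Colour each edge of K_n uniformly at random with red/blue. The expected number of monochromatic K_22 is C(n, 22) · 2 · 2^(−C(22,2)). If C(n, 22) · 2^(1 − C(22,2)) < 1, then with positive probability no monochromatic K_22 exists, so R(22, 22) > n. The standard estimate C(n, 22) ≤ n^22/22! shows this inequality holds whenever n ≤ 2^(22/2) (since 22! · 2^(C(22,2) − 1) > 2^(22^2/2) ≥ n^22). Hence R(22, 22) > 2^(22/2) = 2048.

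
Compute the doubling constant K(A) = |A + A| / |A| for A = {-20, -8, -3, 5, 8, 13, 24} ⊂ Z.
K = |A + A| / |A| = 24/7

Enumerate A + A = {a + b : a, b ∈ A}. With |A| = 7, there are |A|^2 = 49 ordered sum pairs; collecting distinct values, A + A = {-40, -28, -23, -16, -15, -12, -11, -7, -6, -3, 0, 2, 4, 5, 10, 13, 16, 18, 21, 26, 29, 32, 37, 48}, so |A + A| = 24. Thus K = 24/7. For comparison, the minimum possible |A + A| over all 7-element sets is 2·7 − 1 = 13 (so min K = 13/7), attained only by arithmetic progressions.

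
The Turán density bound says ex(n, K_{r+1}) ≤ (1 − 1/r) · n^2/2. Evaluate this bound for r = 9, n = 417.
Turán density bound = (8/9) · 417^2/2 = 77284

Turán's theorem: ex(n, K_{r+1}) is achieved by the complete r-partite Turán graph T(n, r) with parts as balanced as possible, and is at most (1 − 1/r) · n^2/2. For r = 9, n = 417: the density bound is (8/9) · 173889/2 = 77284. The integer-valued extremum is e(T(417, 9)) = 77283, which is strictly less than the density bound 77284 since 9 ∤ 417 (the parts of T(417, 9) cannot all be equal).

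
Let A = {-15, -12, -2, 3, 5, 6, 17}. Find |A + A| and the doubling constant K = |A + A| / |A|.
K = |A + A| / |A| = 27/7

Enumerate A + A = {a + b : a, b ∈ A}. With |A| = 7, there are |A|^2 = 49 ordered sum pairs; collecting distinct values, A + A = {-30, -27, -24, -17, -14, -12, -10, -9, -7, -6, -4, 1, 2, 3, 4, 5, 6, 8, 9, 10, 11, 12, 15, 20, 22, 23, 34}, so |A + A| = 27. Thus K = 27/7. For comparison, the minimum possible |A + A| over all 7-element sets is 2·7 − 1 = 13 (so min K = 13/7), attained only by arithmetic progressions.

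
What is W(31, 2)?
W(31, 2) = 31 + 1 = 32

A 2-term AP is any pair of integers, so a monochromatic 2-AP exists iff some colour is used at least twice. With 31 colours, the colouring i ↦ i on {1, ..., 31} uses each colour once, avoiding any monochromatic pair, so W(31, 2) > 31. For {1, ..., 32}, pigeonhole forces two integers of the same colour, which form a monochromatic 2-AP. Hence W(31, 2) = 32.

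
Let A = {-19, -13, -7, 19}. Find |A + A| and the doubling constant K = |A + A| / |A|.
K = |A + A| / |A| = 9/4

Enumerate A + A = {a + b : a, b ∈ A}. With |A| = 4, there are |A|^2 = 16 ordered sum pairs; collecting distinct values, A + A = {-38, -32, -26, -20, -14, 0, 6, 12, 38}, so |A + A| = 9. Thus K = 9/4. For comparison, the minimum possible |A + A| over all 4-element sets is 2·4 − 1 = 7 (so min K = 7/4), attained only by arithmetic progressions.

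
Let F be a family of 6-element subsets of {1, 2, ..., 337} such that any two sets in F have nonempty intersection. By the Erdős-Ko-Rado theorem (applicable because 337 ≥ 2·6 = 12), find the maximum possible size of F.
max |F| = C(336, 5) = 34636310352

Erdős-Ko-Rado (1961): when n ≥ 2k, max |F| = C(n−1, k−1). The bound is attained by the star {A : i ∈ A} for any fixed i ∈ [n]. Here C(337−1, 6−1) = C(336, 5) = 34636310352.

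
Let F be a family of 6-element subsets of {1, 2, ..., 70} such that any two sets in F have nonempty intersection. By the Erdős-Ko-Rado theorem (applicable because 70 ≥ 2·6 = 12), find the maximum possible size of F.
max |F| = C(69, 5) = 11238513

The Erdős-Ko-Rado theorem states: for n ≥ 2k, an intersecting family of k-subsets of an n-element set has size at most C(n − 1, k − 1), with equality for 'star' families {A ⊆ [n] : |A| = k, i ∈ A} (fix an element i). For n = 70, k = 6: C(69, 5) = 11238513.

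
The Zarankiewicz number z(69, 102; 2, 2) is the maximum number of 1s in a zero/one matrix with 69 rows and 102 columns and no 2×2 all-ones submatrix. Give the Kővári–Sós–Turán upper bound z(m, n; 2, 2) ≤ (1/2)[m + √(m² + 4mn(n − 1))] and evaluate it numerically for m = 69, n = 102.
z(69, 102; 2, 2) ≤ (1/2)[69 + √(69² + 4·69·102·101)] = (1/2)[69 + √2848113] = 878.3177

Kővári–Sós–Turán: let r_1, ..., r_69 be the row sums and z = Σ r_i the total number of 1s. Each pair of columns can share at most one row with both entries 1 (else a 2×2 all-ones block appears), so Σ_i C(r_i, 2) ≤ C(102, 2) = 5151. By convexity Σ_i C(r_i, 2) ≥ 69·C(z/69, 2) = z(z − 69)/(2·69), giving z² − 69z − 69·102·101 ≤ 0 and hence z ≤ (1/2)[69 + √(4761 + 4·710838)] = (1/2)[69 + √2848113] ≈ (1/2)(69 + 1687.6353) = 878.3177.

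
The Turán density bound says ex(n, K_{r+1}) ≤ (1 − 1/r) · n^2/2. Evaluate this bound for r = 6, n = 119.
Turán density bound = (5/6) · 119^2/2 = 70805/12 ≈ 5900.4167

Turán's theorem: ex(n, K_{r+1}) is achieved by the complete r-partite Turán graph T(n, r) with parts as balanced as possible, and is at most (1 − 1/r) · n^2/2. For r = 6, n = 119: the density bound is (5/6) · 14161/2 = 70805/12 ≈ 5900.4167. The integer-valued extremum is e(T(119, 6)) = 5900, which is strictly less than the density bound 70805/12 since 6 ∤ 119 (the parts of T(119, 6) cannot all be equal).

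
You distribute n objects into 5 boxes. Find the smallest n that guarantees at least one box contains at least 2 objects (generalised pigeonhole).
n = (2 − 1)·5 + 1 = 6

By the generalised pigeonhole principle, to guarantee some box contains ≥ r objects we need more than (r − 1) · k objects total. Threshold: n = (r − 1) · k + 1. With r = 2 and k = 5: n = 1 · 5 + 1 = 5 + 1 = 6. For n = 5 = 1 · 5, we can put exactly 1 objects in every box, avoiding 2 in any single one — so 6 is tight.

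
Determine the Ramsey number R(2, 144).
R(2, 144) = 144

R(2, k) = k for all k ≥ 2: in a 2-colouring of K_k, either some edge is red (a red K_2) or all edges are blue (a blue K_k). And K_{143} coloured all-blue has no blue K_144, so R(2, 144) > 143. Hence R(2, 144) = 144.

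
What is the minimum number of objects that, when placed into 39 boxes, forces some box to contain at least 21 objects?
n = (21 − 1)·39 + 1 = 781

By the generalised pigeonhole principle, to guarantee some box contains ≥ r objects we need more than (r − 1) · k objects total. Threshold: n = (r − 1) · k + 1. With r = 21 and k = 39: n = 20 · 39 + 1 = 780 + 1 = 781. For n = 780 = 20 · 39, we can put exactly 20 objects in every box, avoiding 21 in any single one — so 781 is tight.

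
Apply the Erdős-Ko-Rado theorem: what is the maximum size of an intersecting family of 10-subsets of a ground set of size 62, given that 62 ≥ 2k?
max |F| = C(61, 9) = 17341763505

Erdős-Ko-Rado (1961): when n ≥ 2k, max |F| = C(n−1, k−1). The bound is attained by the star {A : i ∈ A} for any fixed i ∈ [n]. Here C(62−1, 10−1) = C(61, 9) = 17341763505.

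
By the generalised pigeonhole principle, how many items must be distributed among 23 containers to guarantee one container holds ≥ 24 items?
n = (24 − 1)·23 + 1 = 530

By the generalised pigeonhole principle, to guarantee some box contains ≥ r objects we need more than (r − 1) · k objects total. Threshold: n = (r − 1) · k + 1. With r = 24 and k = 23: n = 23 · 23 + 1 = 529 + 1 = 530. For n = 529 = 23 · 23, we can put exactly 23 objects in every box, avoiding 24 in any single one — so 530 is tight.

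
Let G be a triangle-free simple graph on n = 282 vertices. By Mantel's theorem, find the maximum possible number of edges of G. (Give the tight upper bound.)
ex(282, K_3) = ⌊282^2/4⌋ = 19881

Mantel (1907): a triangle-free graph on n vertices has at most ⌊n^2/4⌋ edges, with equality for the complete bipartite graph K_{⌊n/2⌋, ⌈n/2⌉}. For n = 282: ⌊282^2/4⌋ = ⌊79524/4⌋ = 19881. The extremal graph is K_{141, 141}, which has 141·141 = 19881 edges.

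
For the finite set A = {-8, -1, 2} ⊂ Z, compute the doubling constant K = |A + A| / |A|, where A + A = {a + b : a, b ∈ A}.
K = |A + A| / |A| = 6/3 = 2

Enumerate A + A = {a + b : a, b ∈ A}. With |A| = 3, there are |A|^2 = 9 ordered sum pairs; collecting distinct values, A + A = {-16, -9, -6, -2, 1, 4}, so |A + A| = 6. Thus K = 6/3 = 2. For comparison, the minimum possible |A + A| over all 3-element sets is 2·3 − 1 = 5 (so min K = 5/3), attained only by arithmetic progressions.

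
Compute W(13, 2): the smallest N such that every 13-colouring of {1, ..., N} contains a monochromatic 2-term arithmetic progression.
W(13, 2) = 13 + 1 = 14

A 2-term AP is any pair of integers, so a monochromatic 2-AP exists iff some colour is used at least twice. With 13 colours, the colouring i ↦ i on {1, ..., 13} uses each colour once, avoiding any monochromatic pair, so W(13, 2) > 13. For {1, ..., 14}, pigeonhole forces two integers of the same colour, which form a monochromatic 2-AP. Hence W(13, 2) = 14.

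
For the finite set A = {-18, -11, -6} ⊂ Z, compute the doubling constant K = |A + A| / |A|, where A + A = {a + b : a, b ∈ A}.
K = |A + A| / |A| = 6/3 = 2

Enumerate A + A = {a + b : a, b ∈ A}. With |A| = 3, there are |A|^2 = 9 ordered sum pairs; collecting distinct values, A + A = {-36, -29, -24, -22, -17, -12}, so |A + A| = 6. Thus K = 6/3 = 2. For comparison, the minimum possible |A + A| over all 3-element sets is 2·3 − 1 = 5 (so min K = 5/3), attained only by arithmetic progressions.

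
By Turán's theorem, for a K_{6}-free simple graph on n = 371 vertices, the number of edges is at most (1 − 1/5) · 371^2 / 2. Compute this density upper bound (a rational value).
Turán density bound = (4/5) · 371^2/2 = 275282/5 ≈ 55056.4

Turán's theorem: ex(n, K_{r+1}) is achieved by the complete r-partite Turán graph T(n, r) with parts as balanced as possible, and is at most (1 − 1/r) · n^2/2. For r = 5, n = 371: the density bound is (4/5) · 137641/2 = 275282/5 ≈ 55056.4. The integer-valued extremum is e(T(371, 5)) = 55056, which is strictly less than the density bound 275282/5 since 5 ∤ 371 (the parts of T(371, 5) cannot all be equal).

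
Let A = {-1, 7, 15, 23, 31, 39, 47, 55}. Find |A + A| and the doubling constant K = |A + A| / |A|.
K = |A + A| / |A| = 15/8

Enumerate A + A = {a + b : a, b ∈ A}. With |A| = 8, there are |A|^2 = 64 ordered sum pairs; collecting distinct values, A + A = {-2, 6, 14, 22, 30, 38, 46, 54, 62, 70, 78, 86, 94, 102, 110}, so |A + A| = 15. Thus K = 15/8. Here |A + A| = 2|A| − 1 = 15, the minimum possible — so K = 15/8 is minimal, which holds iff A is an arithmetic progression.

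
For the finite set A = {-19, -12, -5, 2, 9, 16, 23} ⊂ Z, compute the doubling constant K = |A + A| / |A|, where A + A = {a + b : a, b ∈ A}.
K = |A + A| / |A| = 13/7

Enumerate A + A = {a + b : a, b ∈ A}. With |A| = 7, there are |A|^2 = 49 ordered sum pairs; collecting distinct values, A + A = {-38, -31, -24, -17, -10, -3, 4, 11, 18, 25, 32, 39, 46}, so |A + A| = 13. Thus K = 13/7. Here |A + A| = 2|A| − 1 = 13, the minimum possible — so K = 13/7 is minimal, which holds iff A is an arithmetic progression.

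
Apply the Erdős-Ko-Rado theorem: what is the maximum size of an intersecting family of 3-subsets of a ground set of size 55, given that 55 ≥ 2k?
max |F| = C(54, 2) = 1431

Erdős-Ko-Rado (1961): when n ≥ 2k, max |F| = C(n−1, k−1). The bound is attained by the star {A : i ∈ A} for any fixed i ∈ [n]. Here C(55−1, 3−1) = C(54, 2) = 1431.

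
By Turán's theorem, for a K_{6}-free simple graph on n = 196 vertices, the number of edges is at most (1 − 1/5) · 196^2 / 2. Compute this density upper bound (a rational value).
Turán density bound = (4/5) · 196^2/2 = 76832/5 ≈ 15366.4

Turán's theorem: ex(n, K_{r+1}) is achieved by the complete r-partite Turán graph T(n, r) with parts as balanced as possible, and is at most (1 − 1/r) · n^2/2. For r = 5, n = 196: the density bound is (4/5) · 38416/2 = 76832/5 ≈ 15366.4. The integer-valued extremum is e(T(196, 5)) = 15366, which is strictly less than the density bound 76832/5 since 5 ∤ 196 (the parts of T(196, 5) cannot all be equal).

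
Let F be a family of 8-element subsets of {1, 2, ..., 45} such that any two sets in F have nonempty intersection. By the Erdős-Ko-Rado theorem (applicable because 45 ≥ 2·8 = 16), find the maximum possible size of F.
max |F| = C(44, 7) = 38320568

Erdős-Ko-Rado (1961): when n ≥ 2k, max |F| = C(n−1, k−1). The bound is attained by the star {A : i ∈ A} for any fixed i ∈ [n]. Here C(45−1, 8−1) = C(44, 7) = 38320568.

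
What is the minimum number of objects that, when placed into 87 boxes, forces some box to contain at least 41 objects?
n = (41 − 1)·87 + 1 = 3481

By the generalised pigeonhole principle, to guarantee some box contains ≥ r objects we need more than (r − 1) · k objects total. Threshold: n = (r − 1) · k + 1. With r = 41 and k = 87: n = 40 · 87 + 1 = 3480 + 1 = 3481. For n = 3480 = 40 · 87, we can put exactly 40 objects in every box, avoiding 41 in any single one — so 3481 is tight.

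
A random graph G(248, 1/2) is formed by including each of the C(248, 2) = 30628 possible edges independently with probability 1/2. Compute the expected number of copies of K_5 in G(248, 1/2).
E[# K_5] = C(248, 5) · (1/2)^C(5, 2) = 7506861544 / 2^10 = 938357693/128 = 7330919.4765625

For each 5-subset S of vertices (there are C(248, 5) = 7506861544 such S), let X_S = 1 if S induces a K_5 (all C(5, 2) = 10 edges present). Then P(X_S = 1) = (1/2)^10 = 1/1024. By linearity of expectation, E[# K_5] = C(248, 5) · (1/2)^10 = 7506861544 / 1024 = 938357693/128 = 7330919.4765625.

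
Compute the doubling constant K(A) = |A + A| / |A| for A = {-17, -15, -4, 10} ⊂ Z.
K = |A + A| / |A| = 10/4 = 5/2

Enumerate A + A = {a + b : a, b ∈ A}. With |A| = 4, there are |A|^2 = 16 ordered sum pairs; collecting distinct values, A + A = {-34, -32, -30, -21, -19, -8, -7, -5, 6, 20}, so |A + A| = 10. Thus K = 10/4 = 5/2. For comparison, the minimum possible |A + A| over all 4-element sets is 2·4 − 1 = 7 (so min K = 7/4), attained only by arithmetic progressions.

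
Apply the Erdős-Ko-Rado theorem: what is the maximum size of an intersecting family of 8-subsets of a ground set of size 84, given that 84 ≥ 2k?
max |F| = C(83, 7) = 4151918628

The Erdős-Ko-Rado theorem states: for n ≥ 2k, an intersecting family of k-subsets of an n-element set has size at most C(n − 1, k − 1), with equality for 'star' families {A ⊆ [n] : |A| = k, i ∈ A} (fix an element i). For n = 84, k = 8: C(83, 7) = 4151918628.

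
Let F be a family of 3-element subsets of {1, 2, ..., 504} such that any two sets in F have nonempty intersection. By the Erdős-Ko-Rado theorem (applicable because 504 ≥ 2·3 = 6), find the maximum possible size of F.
max |F| = C(503, 2) = 126253

The Erdős-Ko-Rado theorem states: for n ≥ 2k, an intersecting family of k-subsets of an n-element set has size at most C(n − 1, k − 1), with equality for 'star' families {A ⊆ [n] : |A| = k, i ∈ A} (fix an element i). For n = 504, k = 3: C(503, 2) = 126253.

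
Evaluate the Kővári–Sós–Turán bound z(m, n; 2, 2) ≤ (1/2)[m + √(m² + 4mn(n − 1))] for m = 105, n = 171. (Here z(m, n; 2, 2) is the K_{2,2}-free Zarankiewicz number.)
z(105, 171; 2, 2) ≤ (1/2)[105 + √(105² + 4·105·171·170)] = (1/2)[105 + √12220425] = 1800.3862

Kővári–Sós–Turán: let r_1, ..., r_105 be the row sums and z = Σ r_i the total number of 1s. Each pair of columns can share at most one row with both entries 1 (else a 2×2 all-ones block appears), so Σ_i C(r_i, 2) ≤ C(171, 2) = 14535. By convexity Σ_i C(r_i, 2) ≥ 105·C(z/105, 2) = z(z − 105)/(2·105), giving z² − 105z − 105·171·170 ≤ 0 and hence z ≤ (1/2)[105 + √(11025 + 4·3052350)] = (1/2)[105 + √12220425] ≈ (1/2)(105 + 3495.7724) = 1800.3862.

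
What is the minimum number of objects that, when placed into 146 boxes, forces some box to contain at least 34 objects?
n = (34 − 1)·146 + 1 = 4819

By the generalised pigeonhole principle, to guarantee some box contains ≥ r objects we need more than (r − 1) · k objects total. Threshold: n = (r − 1) · k + 1. With r = 34 and k = 146: n = 33 · 146 + 1 = 4818 + 1 = 4819. For n = 4818 = 33 · 146, we can put exactly 33 objects in every box, avoiding 34 in any single one — so 4819 is tight.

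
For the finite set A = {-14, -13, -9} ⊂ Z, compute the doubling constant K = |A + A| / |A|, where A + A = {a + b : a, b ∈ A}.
K = |A + A| / |A| = 6/3 = 2

Enumerate A + A = {a + b : a, b ∈ A}. With |A| = 3, there are |A|^2 = 9 ordered sum pairs; collecting distinct values, A + A = {-28, -27, -26, -23, -22, -18}, so |A + A| = 6. Thus K = 6/3 = 2. For comparison, the minimum possible |A + A| over all 3-element sets is 2·3 − 1 = 5 (so min K = 5/3), attained only by arithmetic progressions.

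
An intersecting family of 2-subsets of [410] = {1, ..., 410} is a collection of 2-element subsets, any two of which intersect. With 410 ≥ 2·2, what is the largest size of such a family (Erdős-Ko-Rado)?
max |F| = C(409, 1) = 409

The Erdős-Ko-Rado theorem states: for n ≥ 2k, an intersecting family of k-subsets of an n-element set has size at most C(n − 1, k − 1), with equality for 'star' families {A ⊆ [n] : |A| = k, i ∈ A} (fix an element i). For n = 410, k = 2: C(409, 1) = 409.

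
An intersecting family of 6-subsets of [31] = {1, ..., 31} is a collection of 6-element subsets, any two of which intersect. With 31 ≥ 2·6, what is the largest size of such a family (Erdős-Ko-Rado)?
max |F| = C(30, 5) = 142506

The Erdős-Ko-Rado theorem states: for n ≥ 2k, an intersecting family of k-subsets of an n-element set has size at most C(n − 1, k − 1), with equality for 'star' families {A ⊆ [n] : |A| = k, i ∈ A} (fix an element i). For n = 31, k = 6: C(30, 5) = 142506.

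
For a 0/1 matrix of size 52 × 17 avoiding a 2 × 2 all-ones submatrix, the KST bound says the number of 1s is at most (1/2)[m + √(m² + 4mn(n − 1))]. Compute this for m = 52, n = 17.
z(52, 17; 2, 2) ≤ (1/2)[52 + √(52² + 4·52·17·16)] = (1/2)[52 + √59280] = 147.7374

Kővári–Sós–Turán: let r_1, ..., r_52 be the row sums and z = Σ r_i the total number of 1s. Each pair of columns can share at most one row with both entries 1 (else a 2×2 all-ones block appears), so Σ_i C(r_i, 2) ≤ C(17, 2) = 136. By convexity Σ_i C(r_i, 2) ≥ 52·C(z/52, 2) = z(z − 52)/(2·52), giving z² − 52z − 52·17·16 ≤ 0 and hence z ≤ (1/2)[52 + √(2704 + 4·14144)] = (1/2)[52 + √59280] ≈ (1/2)(52 + 243.4748) = 147.7374.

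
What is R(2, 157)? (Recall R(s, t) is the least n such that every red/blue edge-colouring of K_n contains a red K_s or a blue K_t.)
R(2, 157) = 157

R(2, k) = k for all k ≥ 2: in a 2-colouring of K_k, either some edge is red (a red K_2) or all edges are blue (a blue K_k). And K_{156} coloured all-blue has no blue K_157, so R(2, 157) > 156. Hence R(2, 157) = 157.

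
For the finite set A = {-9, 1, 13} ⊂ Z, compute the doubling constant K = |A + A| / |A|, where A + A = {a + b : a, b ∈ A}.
K = |A + A| / |A| = 6/3 = 2

Enumerate A + A = {a + b : a, b ∈ A}. With |A| = 3, there are |A|^2 = 9 ordered sum pairs; collecting distinct values, A + A = {-18, -8, 2, 4, 14, 26}, so |A + A| = 6. Thus K = 6/3 = 2. For comparison, the minimum possible |A + A| over all 3-element sets is 2·3 − 1 = 5 (so min K = 5/3), attained only by arithmetic progressions.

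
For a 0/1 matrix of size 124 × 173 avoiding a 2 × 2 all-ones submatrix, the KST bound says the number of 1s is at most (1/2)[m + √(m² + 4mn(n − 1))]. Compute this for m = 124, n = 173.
z(124, 173; 2, 2) ≤ (1/2)[124 + √(124² + 4·124·173·172)] = (1/2)[124 + √14774352] = 1983.871

Kővári–Sós–Turán: let r_1, ..., r_124 be the row sums and z = Σ r_i the total number of 1s. Each pair of columns can share at most one row with both entries 1 (else a 2×2 all-ones block appears), so Σ_i C(r_i, 2) ≤ C(173, 2) = 14878. By convexity Σ_i C(r_i, 2) ≥ 124·C(z/124, 2) = z(z − 124)/(2·124), giving z² − 124z − 124·173·172 ≤ 0 and hence z ≤ (1/2)[124 + √(15376 + 4·3689744)] = (1/2)[124 + √14774352] ≈ (1/2)(124 + 3843.7419) = 1983.871.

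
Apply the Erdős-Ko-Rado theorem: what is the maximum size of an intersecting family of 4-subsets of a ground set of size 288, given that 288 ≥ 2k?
max |F| = C(287, 3) = 3898895

The Erdős-Ko-Rado theorem states: for n ≥ 2k, an intersecting family of k-subsets of an n-element set has size at most C(n − 1, k − 1), with equality for 'star' families {A ⊆ [n] : |A| = k, i ∈ A} (fix an element i). For n = 288, k = 4: C(287, 3) = 3898895.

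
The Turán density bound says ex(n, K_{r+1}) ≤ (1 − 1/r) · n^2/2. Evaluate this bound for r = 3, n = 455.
Turán density bound = (2/3) · 455^2/2 = 207025/3 ≈ 69008.3333

Turán's theorem: ex(n, K_{r+1}) is achieved by the complete r-partite Turán graph T(n, r) with parts as balanced as possible, and is at most (1 − 1/r) · n^2/2. For r = 3, n = 455: the density bound is (2/3) · 207025/2 = 207025/3 ≈ 69008.3333. The integer-valued extremum is e(T(455, 3)) = 69008, which is strictly less than the density bound 207025/3 since 3 ∤ 455 (the parts of T(455, 3) cannot all be equal).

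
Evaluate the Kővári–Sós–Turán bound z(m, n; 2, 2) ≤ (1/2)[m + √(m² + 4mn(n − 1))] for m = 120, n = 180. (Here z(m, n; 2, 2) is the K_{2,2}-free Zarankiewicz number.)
z(120, 180; 2, 2) ≤ (1/2)[120 + √(120² + 4·120·180·179)] = (1/2)[120 + √15480000] = 2027.2316

Kővári–Sós–Turán: let r_1, ..., r_120 be the row sums and z = Σ r_i the total number of 1s. Each pair of columns can share at most one row with both entries 1 (else a 2×2 all-ones block appears), so Σ_i C(r_i, 2) ≤ C(180, 2) = 16110. By convexity Σ_i C(r_i, 2) ≥ 120·C(z/120, 2) = z(z − 120)/(2·120), giving z² − 120z − 120·180·179 ≤ 0 and hence z ≤ (1/2)[120 + √(14400 + 4·3866400)] = (1/2)[120 + √15480000] ≈ (1/2)(120 + 3934.4631) = 2027.2316.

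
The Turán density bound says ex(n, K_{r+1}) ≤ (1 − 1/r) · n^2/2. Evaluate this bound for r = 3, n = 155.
Turán density bound = (2/3) · 155^2/2 = 24025/3 ≈ 8008.3333

Turán's theorem: ex(n, K_{r+1}) is achieved by the complete r-partite Turán graph T(n, r) with parts as balanced as possible, and is at most (1 − 1/r) · n^2/2. For r = 3, n = 155: the density bound is (2/3) · 24025/2 = 24025/3 ≈ 8008.3333. The integer-valued extremum is e(T(155, 3)) = 8008, which is strictly less than the density bound 24025/3 since 3 ∤ 155 (the parts of T(155, 3) cannot all be equal).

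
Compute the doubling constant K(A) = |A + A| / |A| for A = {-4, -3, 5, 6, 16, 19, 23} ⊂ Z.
K = |A + A| / |A| = 26/7

Enumerate A + A = {a + b : a, b ∈ A}. With |A| = 7, there are |A|^2 = 49 ordered sum pairs; collecting distinct values, A + A = {-8, -7, -6, 1, 2, 3, 10, 11, 12, 13, 15, 16, 19, 20, 21, 22, 24, 25, 28, 29, 32, 35, 38, 39, 42, 46}, so |A + A| = 26. Thus K = 26/7. For comparison, the minimum possible |A + A| over all 7-element sets is 2·7 − 1 = 13 (so min K = 13/7), attained only by arithmetic progressions.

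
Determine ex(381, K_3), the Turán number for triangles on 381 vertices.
ex(381, K_3) = ⌊381^2/4⌋ = 36290

Mantel (1907): a triangle-free graph on n vertices has at most ⌊n^2/4⌋ edges, with equality for the complete bipartite graph K_{⌊n/2⌋, ⌈n/2⌉}. For n = 381: ⌊381^2/4⌋ = ⌊145161/4⌋ = 36290. The extremal graph is K_{190, 191}, which has 190·191 = 36290 edges.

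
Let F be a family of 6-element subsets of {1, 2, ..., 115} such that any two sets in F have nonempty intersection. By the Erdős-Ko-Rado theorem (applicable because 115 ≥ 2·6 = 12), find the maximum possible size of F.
max |F| = C(114, 5) = 146803272

The Erdős-Ko-Rado theorem states: for n ≥ 2k, an intersecting family of k-subsets of an n-element set has size at most C(n − 1, k − 1), with equality for 'star' families {A ⊆ [n] : |A| = k, i ∈ A} (fix an element i). For n = 115, k = 6: C(114, 5) = 146803272.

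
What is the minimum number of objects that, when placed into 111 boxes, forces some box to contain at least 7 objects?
n = (7 − 1)·111 + 1 = 667

By the generalised pigeonhole principle, to guarantee some box contains ≥ r objects we need more than (r − 1) · k objects total. Threshold: n = (r − 1) · k + 1. With r = 7 and k = 111: n = 6 · 111 + 1 = 666 + 1 = 667. For n = 666 = 6 · 111, we can put exactly 6 objects in every box, avoiding 7 in any single one — so 667 is tight.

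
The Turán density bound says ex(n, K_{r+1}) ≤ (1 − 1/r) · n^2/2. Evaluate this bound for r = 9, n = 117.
Turán density bound = (8/9) · 117^2/2 = 6084

Turán's theorem: ex(n, K_{r+1}) is achieved by the complete r-partite Turán graph T(n, r) with parts as balanced as possible, and is at most (1 − 1/r) · n^2/2. For r = 9, n = 117: the density bound is (8/9) · 13689/2 = 6084. Since 9 ∣ 117, the Turán graph T(117, 9) has parts of equal size 13, and its edge count e(T(117, 9)) = 6084 attains the density bound exactly.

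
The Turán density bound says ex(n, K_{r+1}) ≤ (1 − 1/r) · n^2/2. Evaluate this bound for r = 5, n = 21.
Turán density bound = (4/5) · 21^2/2 = 882/5 ≈ 176.4

Turán's theorem: ex(n, K_{r+1}) is achieved by the complete r-partite Turán graph T(n, r) with parts as balanced as possible, and is at most (1 − 1/r) · n^2/2. For r = 5, n = 21: the density bound is (4/5) · 441/2 = 882/5 ≈ 176.4. The integer-valued extremum is e(T(21, 5)) = 176, which is strictly less than the density bound 882/5 since 5 ∤ 21 (the parts of T(21, 5) cannot all be equal).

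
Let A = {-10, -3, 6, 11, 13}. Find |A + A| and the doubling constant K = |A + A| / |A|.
K = |A + A| / |A| = 14/5

Enumerate A + A = {a + b : a, b ∈ A}. With |A| = 5, there are |A|^2 = 25 ordered sum pairs; collecting distinct values, A + A = {-20, -13, -6, -4, 1, 3, 8, 10, 12, 17, 19, 22, 24, 26}, so |A + A| = 14. Thus K = 14/5. For comparison, the minimum possible |A + A| over all 5-element sets is 2·5 − 1 = 9 (so min K = 9/5), attained only by arithmetic progressions.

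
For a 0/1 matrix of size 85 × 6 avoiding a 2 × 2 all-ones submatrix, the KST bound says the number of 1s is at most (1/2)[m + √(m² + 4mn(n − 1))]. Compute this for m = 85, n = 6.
z(85, 6; 2, 2) ≤ (1/2)[85 + √(85² + 4·85·6·5)] = (1/2)[85 + √17425] = 108.5019

Kővári–Sós–Turán: let r_1, ..., r_85 be the row sums and z = Σ r_i the total number of 1s. Each pair of columns can share at most one row with both entries 1 (else a 2×2 all-ones block appears), so Σ_i C(r_i, 2) ≤ C(6, 2) = 15. By convexity Σ_i C(r_i, 2) ≥ 85·C(z/85, 2) = z(z − 85)/(2·85), giving z² − 85z − 85·6·5 ≤ 0 and hence z ≤ (1/2)[85 + √(7225 + 4·2550)] = (1/2)[85 + √17425] ≈ (1/2)(85 + 132.0038) = 108.5019.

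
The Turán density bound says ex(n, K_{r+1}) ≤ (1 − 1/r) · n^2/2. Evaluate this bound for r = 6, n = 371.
Turán density bound = (5/6) · 371^2/2 = 688205/12 ≈ 57350.4167

Turán's theorem: ex(n, K_{r+1}) is achieved by the complete r-partite Turán graph T(n, r) with parts as balanced as possible, and is at most (1 − 1/r) · n^2/2. For r = 6, n = 371: the density bound is (5/6) · 137641/2 = 688205/12 ≈ 57350.4167. The integer-valued extremum is e(T(371, 6)) = 57350, which is strictly less than the density bound 688205/12 since 6 ∤ 371 (the parts of T(371, 6) cannot all be equal).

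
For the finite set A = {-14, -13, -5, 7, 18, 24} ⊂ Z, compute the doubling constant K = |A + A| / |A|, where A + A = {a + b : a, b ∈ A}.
K = |A + A| / |A| = 21/6 = 7/2

Enumerate A + A = {a + b : a, b ∈ A}. With |A| = 6, there are |A|^2 = 36 ordered sum pairs; collecting distinct values, A + A = {-28, -27, -26, -19, -18, -10, -7, -6, 2, 4, 5, 10, 11, 13, 14, 19, 25, 31, 36, 42, 48}, so |A + A| = 21. Thus K = 21/6 = 7/2. For comparison, the minimum possible |A + A| over all 6-element sets is 2·6 − 1 = 11 (so min K = 11/6), attained only by arithmetic progressions.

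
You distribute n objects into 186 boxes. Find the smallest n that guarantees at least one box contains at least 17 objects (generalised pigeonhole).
n = (17 − 1)·186 + 1 = 2977

By the generalised pigeonhole principle, to guarantee some box contains ≥ r objects we need more than (r − 1) · k objects total. Threshold: n = (r − 1) · k + 1. With r = 17 and k = 186: n = 16 · 186 + 1 = 2976 + 1 = 2977. For n = 2976 = 16 · 186, we can put exactly 16 objects in every box, avoiding 17 in any single one — so 2977 is tight.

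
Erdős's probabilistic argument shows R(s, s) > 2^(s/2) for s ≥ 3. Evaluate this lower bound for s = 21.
2^(21/2) = 1448.1547; so R(21, 21) > 1448.1547

Colour each edge of K_n uniformly at random with red/blue. The expected number of monochromatic K_21 is C(n, 21) · 2 · 2^(−C(21,2)). If C(n, 21) · 2^(1 − C(21,2)) < 1, then with positive probability no monochromatic K_21 exists, so R(21, 21) > n. The standard estimate C(n, 21) ≤ n^21/21! shows this inequality holds whenever n ≤ 2^(21/2) (since 21! · 2^(C(21,2) − 1) > 2^(21^2/2) ≥ n^21). Hence R(21, 21) > 2^(21/2) = 1448.1547.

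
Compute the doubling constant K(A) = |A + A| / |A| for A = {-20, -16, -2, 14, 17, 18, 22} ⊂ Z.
K = |A + A| / |A| = 25/7

Enumerate A + A = {a + b : a, b ∈ A}. With |A| = 7, there are |A|^2 = 49 ordered sum pairs; collecting distinct values, A + A = {-40, -36, -32, -22, -18, -6, -4, -3, -2, 1, 2, 6, 12, 15, 16, 20, 28, 31, 32, 34, 35, 36, 39, 40, 44}, so |A + A| = 25. Thus K = 25/7. For comparison, the minimum possible |A + A| over all 7-element sets is 2·7 − 1 = 13 (so min K = 13/7), attained only by arithmetic progressions.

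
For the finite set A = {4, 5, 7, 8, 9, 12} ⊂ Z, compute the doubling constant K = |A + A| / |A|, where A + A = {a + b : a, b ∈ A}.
K = |A + A| / |A| = 15/6 = 5/2

Enumerate A + A = {a + b : a, b ∈ A}. With |A| = 6, there are |A|^2 = 36 ordered sum pairs; collecting distinct values, A + A = {8, 9, 10, 11, 12, 13, 14, 15, 16, 17, 18, 19, 20, 21, 24}, so |A + A| = 15. Thus K = 15/6 = 5/2. For comparison, the minimum possible |A + A| over all 6-element sets is 2·6 − 1 = 11 (so min K = 11/6), attained only by arithmetic progressions.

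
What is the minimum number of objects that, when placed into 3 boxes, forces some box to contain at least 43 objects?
n = (43 − 1)·3 + 1 = 127

By the generalised pigeonhole principle, to guarantee some box contains ≥ r objects we need more than (r − 1) · k objects total. Threshold: n = (r − 1) · k + 1. With r = 43 and k = 3: n = 42 · 3 + 1 = 126 + 1 = 127. For n = 126 = 42 · 3, we can put exactly 42 objects in every box, avoiding 43 in any single one — so 127 is tight.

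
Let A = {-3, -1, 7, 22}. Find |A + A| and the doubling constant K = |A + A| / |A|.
K = |A + A| / |A| = 10/4 = 5/2

Enumerate A + A = {a + b : a, b ∈ A}. With |A| = 4, there are |A|^2 = 16 ordered sum pairs; collecting distinct values, A + A = {-6, -4, -2, 4, 6, 14, 19, 21, 29, 44}, so |A + A| = 10. Thus K = 10/4 = 5/2. For comparison, the minimum possible |A + A| over all 4-element sets is 2·4 − 1 = 7 (so min K = 7/4), attained only by arithmetic progressions.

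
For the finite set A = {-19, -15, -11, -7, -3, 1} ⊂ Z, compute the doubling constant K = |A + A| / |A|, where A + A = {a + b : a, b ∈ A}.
K = |A + A| / |A| = 11/6

Enumerate A + A = {a + b : a, b ∈ A}. With |A| = 6, there are |A|^2 = 36 ordered sum pairs; collecting distinct values, A + A = {-38, -34, -30, -26, -22, -18, -14, -10, -6, -2, 2}, so |A + A| = 11. Thus K = 11/6. Here |A + A| = 2|A| − 1 = 11, the minimum possible — so K = 11/6 is minimal, which holds iff A is an arithmetic progression.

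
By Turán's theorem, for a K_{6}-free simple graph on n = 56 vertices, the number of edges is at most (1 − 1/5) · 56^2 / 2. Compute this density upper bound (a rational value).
Turán density bound = (4/5) · 56^2/2 = 6272/5 ≈ 1254.4

Turán's theorem: ex(n, K_{r+1}) is achieved by the complete r-partite Turán graph T(n, r) with parts as balanced as possible, and is at most (1 − 1/r) · n^2/2. For r = 5, n = 56: the density bound is (4/5) · 3136/2 = 6272/5 ≈ 1254.4. The integer-valued extremum is e(T(56, 5)) = 1254, which is strictly less than the density bound 6272/5 since 5 ∤ 56 (the parts of T(56, 5) cannot all be equal).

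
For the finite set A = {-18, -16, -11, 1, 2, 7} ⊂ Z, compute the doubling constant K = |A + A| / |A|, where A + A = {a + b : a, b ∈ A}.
K = |A + A| / |A| = 20/6 = 10/3

Enumerate A + A = {a + b : a, b ∈ A}. With |A| = 6, there are |A|^2 = 36 ordered sum pairs; collecting distinct values, A + A = {-36, -34, -32, -29, -27, -22, -17, -16, -15, -14, -11, -10, -9, -4, 2, 3, 4, 8, 9, 14}, so |A + A| = 20. Thus K = 20/6 = 10/3. For comparison, the minimum possible |A + A| over all 6-element sets is 2·6 − 1 = 11 (so min K = 11/6), attained only by arithmetic progressions.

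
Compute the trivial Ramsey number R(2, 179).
R(2, 179) = 179

R(2, k) = k for all k ≥ 2: in a 2-colouring of K_k, either some edge is red (a red K_2) or all edges are blue (a blue K_k). And K_{178} coloured all-blue has no blue K_179, so R(2, 179) > 178. Hence R(2, 179) = 179.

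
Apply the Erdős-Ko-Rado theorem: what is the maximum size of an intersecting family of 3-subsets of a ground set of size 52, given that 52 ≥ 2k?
max |F| = C(51, 2) = 1275

The Erdős-Ko-Rado theorem states: for n ≥ 2k, an intersecting family of k-subsets of an n-element set has size at most C(n − 1, k − 1), with equality for 'star' families {A ⊆ [n] : |A| = k, i ∈ A} (fix an element i). For n = 52, k = 3: C(51, 2) = 1275.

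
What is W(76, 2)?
W(76, 2) = 76 + 1 = 77

A 2-term AP is any pair of integers, so a monochromatic 2-AP exists iff some colour is used at least twice. With 76 colours, the colouring i ↦ i on {1, ..., 76} uses each colour once, avoiding any monochromatic pair, so W(76, 2) > 76. For {1, ..., 77}, pigeonhole forces two integers of the same colour, which form a monochromatic 2-AP. Hence W(76, 2) = 77.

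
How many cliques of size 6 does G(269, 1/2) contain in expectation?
E[# K_6] = C(269, 6) · (1/2)^C(6, 2) = 497504801332 / 2^15 = 124376200333/8192 ≈ 15182641.642212

For each 6-subset S of vertices (there are C(269, 6) = 497504801332 such S), let X_S = 1 if S induces a K_6 (all C(6, 2) = 15 edges present). Then P(X_S = 1) = (1/2)^15 = 1/32768. By linearity of expectation, E[# K_6] = C(269, 6) · (1/2)^15 = 497504801332 / 32768 = 124376200333/8192 ≈ 15182641.642212.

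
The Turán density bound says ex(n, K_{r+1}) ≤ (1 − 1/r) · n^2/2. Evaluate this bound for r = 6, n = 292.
Turán density bound = (5/6) · 292^2/2 = 106580/3 ≈ 35526.6667

Turán's theorem: ex(n, K_{r+1}) is achieved by the complete r-partite Turán graph T(n, r) with parts as balanced as possible, and is at most (1 − 1/r) · n^2/2. For r = 6, n = 292: the density bound is (5/6) · 85264/2 = 106580/3 ≈ 35526.6667. The integer-valued extremum is e(T(292, 6)) = 35526, which is strictly less than the density bound 106580/3 since 6 ∤ 292 (the parts of T(292, 6) cannot all be equal).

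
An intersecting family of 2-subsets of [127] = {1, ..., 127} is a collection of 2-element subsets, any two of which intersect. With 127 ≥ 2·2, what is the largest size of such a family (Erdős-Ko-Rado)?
max |F| = C(126, 1) = 126

Erdős-Ko-Rado (1961): when n ≥ 2k, max |F| = C(n−1, k−1). The bound is attained by the star {A : i ∈ A} for any fixed i ∈ [n]. Here C(127−1, 2−1) = C(126, 1) = 126.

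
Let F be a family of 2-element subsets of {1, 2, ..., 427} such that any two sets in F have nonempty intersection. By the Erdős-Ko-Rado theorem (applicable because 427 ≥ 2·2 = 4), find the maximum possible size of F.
max |F| = C(426, 1) = 426

The Erdős-Ko-Rado theorem states: for n ≥ 2k, an intersecting family of k-subsets of an n-element set has size at most C(n − 1, k − 1), with equality for 'star' families {A ⊆ [n] : |A| = k, i ∈ A} (fix an element i). For n = 427, k = 2: C(426, 1) = 426.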